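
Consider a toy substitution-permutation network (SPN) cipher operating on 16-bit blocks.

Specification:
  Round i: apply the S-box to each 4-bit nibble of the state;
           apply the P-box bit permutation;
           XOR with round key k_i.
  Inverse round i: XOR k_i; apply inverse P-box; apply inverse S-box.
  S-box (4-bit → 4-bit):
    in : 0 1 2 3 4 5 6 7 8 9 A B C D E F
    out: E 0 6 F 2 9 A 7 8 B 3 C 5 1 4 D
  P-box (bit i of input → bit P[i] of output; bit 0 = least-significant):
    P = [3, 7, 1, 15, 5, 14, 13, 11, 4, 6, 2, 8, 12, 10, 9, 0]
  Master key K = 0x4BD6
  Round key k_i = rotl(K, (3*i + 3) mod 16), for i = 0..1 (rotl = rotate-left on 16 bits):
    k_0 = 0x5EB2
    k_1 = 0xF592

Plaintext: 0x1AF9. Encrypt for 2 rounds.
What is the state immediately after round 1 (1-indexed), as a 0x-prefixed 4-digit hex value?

0xF64A

s_0 = plaintext = 0x1AF9
s_1 = Round(s_0, k_0) = 0xF64A
s_2 = Round(s_1, k_1) = 0xA65B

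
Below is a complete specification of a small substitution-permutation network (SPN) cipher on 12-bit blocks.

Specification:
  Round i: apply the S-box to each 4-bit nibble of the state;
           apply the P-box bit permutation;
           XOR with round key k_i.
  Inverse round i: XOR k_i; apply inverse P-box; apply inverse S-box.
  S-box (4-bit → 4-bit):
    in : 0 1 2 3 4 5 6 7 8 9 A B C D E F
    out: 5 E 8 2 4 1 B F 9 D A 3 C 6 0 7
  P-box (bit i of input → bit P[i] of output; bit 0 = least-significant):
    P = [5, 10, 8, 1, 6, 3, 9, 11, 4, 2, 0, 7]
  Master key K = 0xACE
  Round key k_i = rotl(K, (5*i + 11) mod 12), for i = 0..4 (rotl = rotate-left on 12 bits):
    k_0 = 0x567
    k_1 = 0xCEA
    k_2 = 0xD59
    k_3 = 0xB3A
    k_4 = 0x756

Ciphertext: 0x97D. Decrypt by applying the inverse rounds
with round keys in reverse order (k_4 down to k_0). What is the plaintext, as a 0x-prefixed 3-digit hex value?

s_0 = ciphertext = 0x97D
s_1 = InvRound(s_0, k_4) = 0x416
s_2 = InvRound(s_1, k_3) = 0x31F
s_3 = InvRound(s_2, k_2) = 0x39A
s_4 = InvRound(s_3, k_1) = 0x59F
s_5 = InvRound(s_4, k_0) = 0x8B5

0x8B5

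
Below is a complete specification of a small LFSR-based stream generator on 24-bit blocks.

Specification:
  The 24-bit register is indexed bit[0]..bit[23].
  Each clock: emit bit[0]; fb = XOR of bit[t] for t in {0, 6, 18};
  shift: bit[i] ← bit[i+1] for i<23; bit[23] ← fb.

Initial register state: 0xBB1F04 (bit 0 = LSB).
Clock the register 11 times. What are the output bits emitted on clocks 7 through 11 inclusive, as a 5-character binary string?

00111

reg_0 = 0xBB1F04
clock 1: out=0, reg = 0x5D8F82
clock 2: out=0, reg = 0xAEC7C1
clock 3: out=1, reg = 0xD763E0
clock 4: out=0, reg = 0x6BB1F0
clock 5: out=0, reg = 0xB5D8F8
clock 6: out=0, reg = 0x5AEC7C
clock 7: out=0, reg = 0xAD763E
clock 8: out=0, reg = 0xD6BB1F
clock 9: out=1, reg = 0x6B5D8F
clock 10: out=1, reg = 0xB5AEC7
clock 11: out=1, reg = 0xDAD763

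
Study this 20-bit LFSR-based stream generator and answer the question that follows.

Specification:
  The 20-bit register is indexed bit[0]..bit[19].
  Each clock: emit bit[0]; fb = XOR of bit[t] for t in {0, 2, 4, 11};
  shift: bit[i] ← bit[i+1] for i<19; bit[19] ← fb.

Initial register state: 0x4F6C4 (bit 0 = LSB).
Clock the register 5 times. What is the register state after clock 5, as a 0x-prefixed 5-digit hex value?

reg_0 = 0x4F6C4
clock 1: out=0, reg = 0xA7B62
clock 2: out=0, reg = 0xD3DB1
clock 3: out=1, reg = 0xE9ED8
clock 4: out=0, reg = 0x74F6C
clock 5: out=0, reg = 0x3A7B6

0x3A7B6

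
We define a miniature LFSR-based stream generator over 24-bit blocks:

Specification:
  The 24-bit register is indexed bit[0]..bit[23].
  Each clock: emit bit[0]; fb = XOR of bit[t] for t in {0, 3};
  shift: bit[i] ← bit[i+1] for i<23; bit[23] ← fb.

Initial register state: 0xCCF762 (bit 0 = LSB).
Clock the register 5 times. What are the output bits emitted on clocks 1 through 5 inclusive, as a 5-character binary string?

reg_0 = 0xCCF762
clock 1: out=0, reg = 0x667BB1
clock 2: out=1, reg = 0xB33DD8
clock 3: out=0, reg = 0xD99EEC
clock 4: out=0, reg = 0xECCF76
clock 5: out=0, reg = 0x7667BB

01000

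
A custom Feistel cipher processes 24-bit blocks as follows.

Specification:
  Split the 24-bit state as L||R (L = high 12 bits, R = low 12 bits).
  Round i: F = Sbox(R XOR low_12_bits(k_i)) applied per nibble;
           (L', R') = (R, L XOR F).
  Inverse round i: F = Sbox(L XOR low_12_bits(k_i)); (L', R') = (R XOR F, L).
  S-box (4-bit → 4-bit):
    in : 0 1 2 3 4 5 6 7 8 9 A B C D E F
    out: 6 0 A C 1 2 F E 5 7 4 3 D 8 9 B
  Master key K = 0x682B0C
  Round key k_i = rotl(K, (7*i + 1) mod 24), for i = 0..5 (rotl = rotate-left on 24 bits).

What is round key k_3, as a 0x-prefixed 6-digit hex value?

0x1A0AC3

K = 0x682B0C
k_0 = rotl(K, (7*0+1) mod 24) = rotl(K, 1) = 0xD05618
k_1 = rotl(K, (7*1+1) mod 24) = rotl(K, 8) = 0x2B0C68
k_2 = rotl(K, (7*2+1) mod 24) = rotl(K, 15) = 0x863415
k_3 = rotl(K, (7*3+1) mod 24) = rotl(K, 22) = 0x1A0AC3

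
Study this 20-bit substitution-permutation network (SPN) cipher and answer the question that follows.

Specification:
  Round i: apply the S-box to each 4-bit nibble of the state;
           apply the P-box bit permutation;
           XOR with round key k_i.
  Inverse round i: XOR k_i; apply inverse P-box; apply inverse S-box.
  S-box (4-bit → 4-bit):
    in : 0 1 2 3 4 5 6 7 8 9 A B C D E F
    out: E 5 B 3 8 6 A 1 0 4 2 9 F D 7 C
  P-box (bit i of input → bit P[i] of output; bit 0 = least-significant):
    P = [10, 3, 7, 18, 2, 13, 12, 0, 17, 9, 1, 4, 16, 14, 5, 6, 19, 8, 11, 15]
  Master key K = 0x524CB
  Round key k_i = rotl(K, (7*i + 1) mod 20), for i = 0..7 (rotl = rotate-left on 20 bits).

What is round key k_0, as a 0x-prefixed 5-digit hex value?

0xA4996

K = 0x524CB
k_0 = rotl(K, (7*0+1) mod 20) = rotl(K, 1) = 0xA4996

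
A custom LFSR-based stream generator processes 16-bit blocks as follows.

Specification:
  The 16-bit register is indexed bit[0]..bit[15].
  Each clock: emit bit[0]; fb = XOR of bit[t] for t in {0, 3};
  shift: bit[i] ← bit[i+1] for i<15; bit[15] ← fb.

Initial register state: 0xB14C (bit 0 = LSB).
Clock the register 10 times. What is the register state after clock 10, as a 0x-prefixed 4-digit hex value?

reg_0 = 0xB14C
clock 1: out=0, reg = 0xD8A6
clock 2: out=0, reg = 0x6C53
clock 3: out=1, reg = 0xB629
clock 4: out=1, reg = 0x5B14
clock 5: out=0, reg = 0x2D8A
clock 6: out=0, reg = 0x96C5
clock 7: out=1, reg = 0xCB62
clock 8: out=0, reg = 0x65B1
clock 9: out=1, reg = 0xB2D8
clock 10: out=0, reg = 0xD96C

0xD96C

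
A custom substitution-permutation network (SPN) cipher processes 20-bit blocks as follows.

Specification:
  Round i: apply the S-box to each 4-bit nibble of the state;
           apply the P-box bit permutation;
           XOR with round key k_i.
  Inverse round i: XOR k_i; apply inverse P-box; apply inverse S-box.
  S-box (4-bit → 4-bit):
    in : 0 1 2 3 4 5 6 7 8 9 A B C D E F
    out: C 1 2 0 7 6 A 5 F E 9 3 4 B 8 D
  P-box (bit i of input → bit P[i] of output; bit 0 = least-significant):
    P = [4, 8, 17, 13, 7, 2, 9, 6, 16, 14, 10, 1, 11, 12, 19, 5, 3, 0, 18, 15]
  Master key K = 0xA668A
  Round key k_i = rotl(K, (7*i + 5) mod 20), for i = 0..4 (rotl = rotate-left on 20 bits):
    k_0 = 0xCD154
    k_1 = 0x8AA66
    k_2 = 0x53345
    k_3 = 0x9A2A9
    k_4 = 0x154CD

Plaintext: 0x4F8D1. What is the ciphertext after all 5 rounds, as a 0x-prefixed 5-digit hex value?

0xA681F

s_0 = plaintext = 0x4F8D1
s_1 = Round(s_0, k_0) = 0x19DAB
s_2 = Round(s_1, k_1) = 0x1FB9C
s_3 = Round(s_2, k_2) = 0xE7929
s_4 = Round(s_3, k_3) = 0x34FAF
s_5 = Round(s_4, k_4) = 0xA681F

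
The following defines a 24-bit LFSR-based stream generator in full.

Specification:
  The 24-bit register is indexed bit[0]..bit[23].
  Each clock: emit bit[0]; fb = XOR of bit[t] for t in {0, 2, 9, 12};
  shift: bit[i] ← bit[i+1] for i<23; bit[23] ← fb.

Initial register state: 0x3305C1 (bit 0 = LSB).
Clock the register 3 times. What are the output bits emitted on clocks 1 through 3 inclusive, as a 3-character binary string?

100

reg_0 = 0x3305C1
clock 1: out=1, reg = 0x9982E0
clock 2: out=0, reg = 0xCCC170
clock 3: out=0, reg = 0x6660B8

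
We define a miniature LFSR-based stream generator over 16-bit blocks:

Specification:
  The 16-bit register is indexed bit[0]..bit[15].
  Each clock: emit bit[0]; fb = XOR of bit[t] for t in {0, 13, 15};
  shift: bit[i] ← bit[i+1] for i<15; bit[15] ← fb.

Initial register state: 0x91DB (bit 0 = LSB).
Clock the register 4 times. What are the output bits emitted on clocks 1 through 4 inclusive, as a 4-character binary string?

reg_0 = 0x91DB
clock 1: out=1, reg = 0x48ED
clock 2: out=1, reg = 0xA476
clock 3: out=0, reg = 0x523B
clock 4: out=1, reg = 0xA91D

1101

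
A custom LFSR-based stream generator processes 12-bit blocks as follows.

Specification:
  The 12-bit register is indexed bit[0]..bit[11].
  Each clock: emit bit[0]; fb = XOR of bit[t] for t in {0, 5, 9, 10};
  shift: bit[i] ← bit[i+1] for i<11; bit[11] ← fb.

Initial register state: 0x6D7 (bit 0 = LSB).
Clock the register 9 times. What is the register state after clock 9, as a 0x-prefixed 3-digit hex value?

reg_0 = 0x6D7
clock 1: out=1, reg = 0xB6B
clock 2: out=1, reg = 0xDB5
clock 3: out=1, reg = 0xEDA
clock 4: out=0, reg = 0x76D
clock 5: out=1, reg = 0x3B6
clock 6: out=0, reg = 0x1DB
clock 7: out=1, reg = 0x8ED
clock 8: out=1, reg = 0x476
clock 9: out=0, reg = 0x23B

0x23B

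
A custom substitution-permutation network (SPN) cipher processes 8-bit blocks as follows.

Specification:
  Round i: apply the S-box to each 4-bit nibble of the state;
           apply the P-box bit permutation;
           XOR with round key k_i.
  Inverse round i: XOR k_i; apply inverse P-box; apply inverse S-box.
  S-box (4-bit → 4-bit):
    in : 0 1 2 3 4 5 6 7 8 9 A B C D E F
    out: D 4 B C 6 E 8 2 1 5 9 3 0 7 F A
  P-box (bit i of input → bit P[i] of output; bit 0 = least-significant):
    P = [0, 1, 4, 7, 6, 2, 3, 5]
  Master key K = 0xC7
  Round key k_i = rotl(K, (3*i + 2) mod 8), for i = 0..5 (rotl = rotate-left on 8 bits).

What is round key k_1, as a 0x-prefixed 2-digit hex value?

K = 0xC7
k_0 = rotl(K, (3*0+2) mod 8) = rotl(K, 2) = 0x1F
k_1 = rotl(K, (3*1+2) mod 8) = rotl(K, 5) = 0xF8

0xF8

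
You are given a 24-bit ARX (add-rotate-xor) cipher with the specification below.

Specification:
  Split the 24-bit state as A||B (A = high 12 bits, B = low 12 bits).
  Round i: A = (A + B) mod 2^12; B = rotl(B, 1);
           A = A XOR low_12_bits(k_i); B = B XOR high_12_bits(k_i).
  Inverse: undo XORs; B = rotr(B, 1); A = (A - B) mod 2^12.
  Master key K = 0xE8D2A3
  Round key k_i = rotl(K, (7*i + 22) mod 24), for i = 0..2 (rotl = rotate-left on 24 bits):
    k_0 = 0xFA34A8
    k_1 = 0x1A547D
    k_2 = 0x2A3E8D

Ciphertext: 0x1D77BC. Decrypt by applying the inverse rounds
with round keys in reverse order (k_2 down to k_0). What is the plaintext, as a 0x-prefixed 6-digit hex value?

0xA6E51B

s_0 = ciphertext = 0x1D77BC
s_1 = InvRound(s_0, k_2) = 0x4CBA8F
s_2 = InvRound(s_1, k_1) = 0xB21595
s_3 = InvRound(s_2, k_0) = 0xA6E51B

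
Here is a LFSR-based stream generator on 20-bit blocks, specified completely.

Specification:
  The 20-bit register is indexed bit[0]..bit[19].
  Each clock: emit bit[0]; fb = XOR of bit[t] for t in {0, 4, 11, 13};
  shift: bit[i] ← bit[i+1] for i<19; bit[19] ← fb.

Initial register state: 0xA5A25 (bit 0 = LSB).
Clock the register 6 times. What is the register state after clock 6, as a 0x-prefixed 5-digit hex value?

reg_0 = 0xA5A25
clock 1: out=1, reg = 0x52D12
clock 2: out=0, reg = 0xA9689
clock 3: out=1, reg = 0xD4B44
clock 4: out=0, reg = 0xEA5A2
clock 5: out=0, reg = 0xF52D1
clock 6: out=1, reg = 0x7A968

0x7A968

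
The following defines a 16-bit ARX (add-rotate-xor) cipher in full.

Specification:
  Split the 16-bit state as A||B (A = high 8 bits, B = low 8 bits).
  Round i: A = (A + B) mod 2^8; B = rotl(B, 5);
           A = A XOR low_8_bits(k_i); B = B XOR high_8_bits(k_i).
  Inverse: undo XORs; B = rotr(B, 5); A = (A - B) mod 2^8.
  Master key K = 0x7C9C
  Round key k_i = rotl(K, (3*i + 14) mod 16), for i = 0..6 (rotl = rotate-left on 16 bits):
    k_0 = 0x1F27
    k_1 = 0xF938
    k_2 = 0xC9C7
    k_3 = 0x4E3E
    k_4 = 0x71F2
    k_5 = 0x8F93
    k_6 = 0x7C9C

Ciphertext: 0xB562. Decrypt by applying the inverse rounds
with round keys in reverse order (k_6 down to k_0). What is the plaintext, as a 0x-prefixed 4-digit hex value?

s_0 = ciphertext = 0xB562
s_1 = InvRound(s_0, k_6) = 0x39F0
s_2 = InvRound(s_1, k_5) = 0xAFFB
s_3 = InvRound(s_2, k_4) = 0x0954
s_4 = InvRound(s_3, k_3) = 0x67D0
s_5 = InvRound(s_4, k_2) = 0xD8C8
s_6 = InvRound(s_5, k_1) = 0x5789
s_7 = InvRound(s_6, k_0) = 0xBCB4

0xBCB4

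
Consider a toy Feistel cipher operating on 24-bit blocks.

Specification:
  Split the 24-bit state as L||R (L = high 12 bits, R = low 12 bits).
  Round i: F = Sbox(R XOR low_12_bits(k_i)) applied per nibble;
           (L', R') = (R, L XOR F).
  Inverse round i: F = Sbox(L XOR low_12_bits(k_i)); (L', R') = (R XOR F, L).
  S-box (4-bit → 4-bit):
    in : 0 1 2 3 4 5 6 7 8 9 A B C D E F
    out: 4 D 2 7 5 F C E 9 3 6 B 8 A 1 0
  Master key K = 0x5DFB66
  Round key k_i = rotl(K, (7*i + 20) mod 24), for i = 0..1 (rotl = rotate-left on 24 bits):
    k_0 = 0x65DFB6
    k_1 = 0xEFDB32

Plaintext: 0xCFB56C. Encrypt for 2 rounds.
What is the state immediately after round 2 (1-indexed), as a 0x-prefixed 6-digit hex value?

0xA5D8AC

s_0 = plaintext = 0xCFB56C
s_1 = Round(s_0, k_0) = 0x56CA5D
s_2 = Round(s_1, k_1) = 0xA5D8AC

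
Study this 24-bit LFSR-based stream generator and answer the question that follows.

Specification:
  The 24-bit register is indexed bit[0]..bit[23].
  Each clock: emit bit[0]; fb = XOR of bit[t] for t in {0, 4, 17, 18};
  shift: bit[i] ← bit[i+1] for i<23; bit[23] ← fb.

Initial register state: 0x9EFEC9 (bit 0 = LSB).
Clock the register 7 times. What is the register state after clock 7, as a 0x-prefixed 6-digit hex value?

0x1B3DFD

reg_0 = 0x9EFEC9
clock 1: out=1, reg = 0xCF7F64
clock 2: out=0, reg = 0x67BFB2
clock 3: out=0, reg = 0xB3DFD9
clock 4: out=1, reg = 0xD9EFEC
clock 5: out=0, reg = 0x6CF7F6
clock 6: out=0, reg = 0x367BFB
clock 7: out=1, reg = 0x1B3DFD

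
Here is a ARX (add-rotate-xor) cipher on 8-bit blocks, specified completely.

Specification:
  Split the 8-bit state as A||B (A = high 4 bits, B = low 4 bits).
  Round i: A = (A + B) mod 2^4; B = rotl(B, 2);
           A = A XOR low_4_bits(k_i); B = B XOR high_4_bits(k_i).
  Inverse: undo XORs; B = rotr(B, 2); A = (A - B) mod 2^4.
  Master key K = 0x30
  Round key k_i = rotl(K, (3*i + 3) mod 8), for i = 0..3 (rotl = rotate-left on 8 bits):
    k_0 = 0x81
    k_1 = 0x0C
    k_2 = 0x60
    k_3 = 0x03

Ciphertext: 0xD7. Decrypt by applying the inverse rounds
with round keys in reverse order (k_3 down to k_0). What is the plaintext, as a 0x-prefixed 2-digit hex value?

0x9C

s_0 = ciphertext = 0xD7
s_1 = InvRound(s_0, k_3) = 0x1D
s_2 = InvRound(s_1, k_2) = 0x3E
s_3 = InvRound(s_2, k_1) = 0x4B
s_4 = InvRound(s_3, k_0) = 0x9C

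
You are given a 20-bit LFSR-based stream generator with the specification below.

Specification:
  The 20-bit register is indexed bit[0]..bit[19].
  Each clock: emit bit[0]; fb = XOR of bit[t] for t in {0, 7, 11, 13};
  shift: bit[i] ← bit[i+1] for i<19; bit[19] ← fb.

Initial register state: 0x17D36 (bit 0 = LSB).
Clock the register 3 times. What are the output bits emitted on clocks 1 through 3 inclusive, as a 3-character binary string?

011

reg_0 = 0x17D36
clock 1: out=0, reg = 0x0BE9B
clock 2: out=1, reg = 0x05F4D
clock 3: out=1, reg = 0x02FA6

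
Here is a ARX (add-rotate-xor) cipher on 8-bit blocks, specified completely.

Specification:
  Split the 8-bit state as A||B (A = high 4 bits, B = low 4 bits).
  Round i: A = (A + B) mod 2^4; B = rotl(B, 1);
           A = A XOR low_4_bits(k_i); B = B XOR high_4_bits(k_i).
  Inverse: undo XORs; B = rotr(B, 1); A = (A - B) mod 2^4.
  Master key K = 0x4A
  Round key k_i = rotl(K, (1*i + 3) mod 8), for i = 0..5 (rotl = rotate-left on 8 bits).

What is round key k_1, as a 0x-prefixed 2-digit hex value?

K = 0x4A
k_0 = rotl(K, (1*0+3) mod 8) = rotl(K, 3) = 0x52
k_1 = rotl(K, (1*1+3) mod 8) = rotl(K, 4) = 0xA4

0xA4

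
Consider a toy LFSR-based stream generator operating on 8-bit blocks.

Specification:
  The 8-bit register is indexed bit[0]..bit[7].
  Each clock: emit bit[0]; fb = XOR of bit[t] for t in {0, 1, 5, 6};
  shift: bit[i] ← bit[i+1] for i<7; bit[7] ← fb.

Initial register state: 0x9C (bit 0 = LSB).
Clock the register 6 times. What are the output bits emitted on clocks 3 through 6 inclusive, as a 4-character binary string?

reg_0 = 0x9C
clock 1: out=0, reg = 0x4E
clock 2: out=0, reg = 0x27
clock 3: out=1, reg = 0x93
clock 4: out=1, reg = 0x49
clock 5: out=1, reg = 0x24
clock 6: out=0, reg = 0x92

1110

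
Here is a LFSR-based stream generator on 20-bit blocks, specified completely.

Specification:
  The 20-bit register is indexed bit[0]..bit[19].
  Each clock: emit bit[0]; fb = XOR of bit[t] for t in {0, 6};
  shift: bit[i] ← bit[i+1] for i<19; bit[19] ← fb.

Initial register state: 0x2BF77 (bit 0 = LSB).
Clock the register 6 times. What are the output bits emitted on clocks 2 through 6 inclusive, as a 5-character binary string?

11011

reg_0 = 0x2BF77
clock 1: out=1, reg = 0x15FBB
clock 2: out=1, reg = 0x8AFDD
clock 3: out=1, reg = 0x457EE
clock 4: out=0, reg = 0xA2BF7
clock 5: out=1, reg = 0x515FB
clock 6: out=1, reg = 0x28AFD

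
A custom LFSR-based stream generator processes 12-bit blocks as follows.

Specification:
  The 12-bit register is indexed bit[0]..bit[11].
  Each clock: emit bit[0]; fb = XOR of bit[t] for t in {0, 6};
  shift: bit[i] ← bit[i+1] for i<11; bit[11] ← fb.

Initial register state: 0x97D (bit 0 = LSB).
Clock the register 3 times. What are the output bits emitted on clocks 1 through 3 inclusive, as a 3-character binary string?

reg_0 = 0x97D
clock 1: out=1, reg = 0x4BE
clock 2: out=0, reg = 0x25F
clock 3: out=1, reg = 0x12F

101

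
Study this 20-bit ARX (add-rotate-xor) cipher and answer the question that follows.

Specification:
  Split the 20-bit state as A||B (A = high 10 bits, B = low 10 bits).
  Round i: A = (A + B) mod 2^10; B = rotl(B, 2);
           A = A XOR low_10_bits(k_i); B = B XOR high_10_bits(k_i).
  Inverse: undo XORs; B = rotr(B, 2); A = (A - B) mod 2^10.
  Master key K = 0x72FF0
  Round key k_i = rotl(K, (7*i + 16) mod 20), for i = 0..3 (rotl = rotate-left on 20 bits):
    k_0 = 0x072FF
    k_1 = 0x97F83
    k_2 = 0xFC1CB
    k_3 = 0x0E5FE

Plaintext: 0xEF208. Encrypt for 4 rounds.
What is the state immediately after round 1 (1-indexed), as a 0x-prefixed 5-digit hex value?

s_0 = plaintext = 0xEF208
s_1 = Round(s_0, k_0) = 0xCEC3E
s_2 = Round(s_1, k_1) = 0x3EAA7
s_3 = Round(s_2, k_2) = 0x9A96E
s_4 = Round(s_3, k_3) = 0x89980

0xCEC3E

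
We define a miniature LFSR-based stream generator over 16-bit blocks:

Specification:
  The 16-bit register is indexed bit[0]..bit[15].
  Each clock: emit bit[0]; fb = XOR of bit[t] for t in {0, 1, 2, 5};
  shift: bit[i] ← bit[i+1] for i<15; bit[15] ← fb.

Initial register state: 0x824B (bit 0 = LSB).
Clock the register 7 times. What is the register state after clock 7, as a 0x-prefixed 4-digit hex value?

reg_0 = 0x824B
clock 1: out=1, reg = 0x4125
clock 2: out=1, reg = 0xA092
clock 3: out=0, reg = 0xD049
clock 4: out=1, reg = 0xE824
clock 5: out=0, reg = 0x7412
clock 6: out=0, reg = 0xBA09
clock 7: out=1, reg = 0xDD04

0xDD04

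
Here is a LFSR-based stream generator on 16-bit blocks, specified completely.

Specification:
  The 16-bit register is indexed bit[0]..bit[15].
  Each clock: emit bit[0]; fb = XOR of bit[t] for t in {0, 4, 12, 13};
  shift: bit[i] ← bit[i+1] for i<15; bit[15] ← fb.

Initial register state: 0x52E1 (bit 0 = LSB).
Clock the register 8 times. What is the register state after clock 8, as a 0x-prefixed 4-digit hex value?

reg_0 = 0x52E1
clock 1: out=1, reg = 0x2970
clock 2: out=0, reg = 0x14B8
clock 3: out=0, reg = 0x0A5C
clock 4: out=0, reg = 0x852E
clock 5: out=0, reg = 0x4297
clock 6: out=1, reg = 0x214B
clock 7: out=1, reg = 0x10A5
clock 8: out=1, reg = 0x0852

0x0852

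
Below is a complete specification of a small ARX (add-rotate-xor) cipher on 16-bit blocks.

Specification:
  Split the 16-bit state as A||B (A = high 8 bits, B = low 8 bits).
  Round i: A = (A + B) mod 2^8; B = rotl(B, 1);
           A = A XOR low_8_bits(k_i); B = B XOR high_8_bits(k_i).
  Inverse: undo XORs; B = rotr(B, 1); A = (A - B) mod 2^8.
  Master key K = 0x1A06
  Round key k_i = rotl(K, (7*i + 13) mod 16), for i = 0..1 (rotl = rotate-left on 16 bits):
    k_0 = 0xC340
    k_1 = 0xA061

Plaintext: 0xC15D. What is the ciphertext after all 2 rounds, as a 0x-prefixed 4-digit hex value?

s_0 = plaintext = 0xC15D
s_1 = Round(s_0, k_0) = 0x5E79
s_2 = Round(s_1, k_1) = 0xB652

0xB652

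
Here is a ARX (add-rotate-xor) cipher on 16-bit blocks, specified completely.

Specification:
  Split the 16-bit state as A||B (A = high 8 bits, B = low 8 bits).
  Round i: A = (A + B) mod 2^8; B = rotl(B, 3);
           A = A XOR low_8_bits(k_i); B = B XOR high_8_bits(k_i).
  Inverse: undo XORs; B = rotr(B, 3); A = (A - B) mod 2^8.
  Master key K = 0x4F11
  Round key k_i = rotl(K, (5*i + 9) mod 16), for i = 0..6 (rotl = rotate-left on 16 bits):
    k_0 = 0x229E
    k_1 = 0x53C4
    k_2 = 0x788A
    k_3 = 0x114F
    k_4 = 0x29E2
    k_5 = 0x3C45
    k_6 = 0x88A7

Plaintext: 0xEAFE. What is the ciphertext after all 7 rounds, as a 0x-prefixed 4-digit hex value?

s_0 = plaintext = 0xEAFE
s_1 = Round(s_0, k_0) = 0x76D5
s_2 = Round(s_1, k_1) = 0x8FFD
s_3 = Round(s_2, k_2) = 0x0697
s_4 = Round(s_3, k_3) = 0xD2AD
s_5 = Round(s_4, k_4) = 0x9D44
s_6 = Round(s_5, k_5) = 0xA41E
s_7 = Round(s_6, k_6) = 0x6578

0x6578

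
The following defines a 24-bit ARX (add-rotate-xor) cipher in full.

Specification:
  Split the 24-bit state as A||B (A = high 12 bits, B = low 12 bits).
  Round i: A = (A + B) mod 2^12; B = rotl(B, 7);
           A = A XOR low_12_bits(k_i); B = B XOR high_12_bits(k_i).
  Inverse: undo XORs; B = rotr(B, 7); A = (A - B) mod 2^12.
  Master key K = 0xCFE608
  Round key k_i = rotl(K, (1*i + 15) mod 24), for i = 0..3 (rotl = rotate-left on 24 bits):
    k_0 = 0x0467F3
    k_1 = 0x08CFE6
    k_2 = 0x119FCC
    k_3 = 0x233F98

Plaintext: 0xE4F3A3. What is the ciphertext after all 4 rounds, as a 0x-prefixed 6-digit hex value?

0x4F9AB0

s_0 = plaintext = 0xE4F3A3
s_1 = Round(s_0, k_0) = 0x6011DB
s_2 = Round(s_1, k_1) = 0x83AD02
s_3 = Round(s_2, k_2) = 0xAF0071
s_4 = Round(s_3, k_3) = 0x4F9AB0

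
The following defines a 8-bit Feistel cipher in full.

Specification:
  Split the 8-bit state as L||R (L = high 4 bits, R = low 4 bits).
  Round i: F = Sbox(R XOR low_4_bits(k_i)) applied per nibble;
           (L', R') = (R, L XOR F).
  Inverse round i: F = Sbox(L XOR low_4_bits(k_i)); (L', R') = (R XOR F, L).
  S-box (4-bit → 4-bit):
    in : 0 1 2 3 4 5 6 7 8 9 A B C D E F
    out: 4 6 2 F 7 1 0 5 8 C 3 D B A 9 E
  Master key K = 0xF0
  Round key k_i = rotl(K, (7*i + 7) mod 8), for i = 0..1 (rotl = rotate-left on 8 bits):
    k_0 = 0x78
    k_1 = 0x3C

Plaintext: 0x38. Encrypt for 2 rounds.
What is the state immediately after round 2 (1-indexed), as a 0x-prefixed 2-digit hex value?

0x75

s_0 = plaintext = 0x38
s_1 = Round(s_0, k_0) = 0x87
s_2 = Round(s_1, k_1) = 0x75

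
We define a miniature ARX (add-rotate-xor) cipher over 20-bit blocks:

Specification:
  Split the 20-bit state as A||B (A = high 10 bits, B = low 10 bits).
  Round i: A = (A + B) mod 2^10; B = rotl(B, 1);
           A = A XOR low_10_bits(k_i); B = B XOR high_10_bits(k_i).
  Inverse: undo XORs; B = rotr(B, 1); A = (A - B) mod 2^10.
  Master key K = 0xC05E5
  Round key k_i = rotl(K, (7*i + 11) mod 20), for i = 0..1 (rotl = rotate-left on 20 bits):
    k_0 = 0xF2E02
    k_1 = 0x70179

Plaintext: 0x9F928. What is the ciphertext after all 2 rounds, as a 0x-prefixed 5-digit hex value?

s_0 = plaintext = 0x9F928
s_1 = Round(s_0, k_0) = 0x6919B
s_2 = Round(s_1, k_1) = 0x91AF6

0x91AF6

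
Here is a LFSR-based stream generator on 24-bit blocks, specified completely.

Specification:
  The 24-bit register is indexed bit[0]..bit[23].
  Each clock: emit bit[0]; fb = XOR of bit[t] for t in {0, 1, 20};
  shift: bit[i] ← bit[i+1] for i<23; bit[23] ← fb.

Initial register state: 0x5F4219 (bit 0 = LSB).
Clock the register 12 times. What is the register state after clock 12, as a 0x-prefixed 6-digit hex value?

0x2105F4

reg_0 = 0x5F4219
clock 1: out=1, reg = 0x2FA10C
clock 2: out=0, reg = 0x17D086
clock 3: out=0, reg = 0x0BE843
clock 4: out=1, reg = 0x05F421
clock 5: out=1, reg = 0x82FA10
clock 6: out=0, reg = 0x417D08
clock 7: out=0, reg = 0x20BE84
clock 8: out=0, reg = 0x105F42
clock 9: out=0, reg = 0x082FA1
clock 10: out=1, reg = 0x8417D0
clock 11: out=0, reg = 0x420BE8
clock 12: out=0, reg = 0x2105F4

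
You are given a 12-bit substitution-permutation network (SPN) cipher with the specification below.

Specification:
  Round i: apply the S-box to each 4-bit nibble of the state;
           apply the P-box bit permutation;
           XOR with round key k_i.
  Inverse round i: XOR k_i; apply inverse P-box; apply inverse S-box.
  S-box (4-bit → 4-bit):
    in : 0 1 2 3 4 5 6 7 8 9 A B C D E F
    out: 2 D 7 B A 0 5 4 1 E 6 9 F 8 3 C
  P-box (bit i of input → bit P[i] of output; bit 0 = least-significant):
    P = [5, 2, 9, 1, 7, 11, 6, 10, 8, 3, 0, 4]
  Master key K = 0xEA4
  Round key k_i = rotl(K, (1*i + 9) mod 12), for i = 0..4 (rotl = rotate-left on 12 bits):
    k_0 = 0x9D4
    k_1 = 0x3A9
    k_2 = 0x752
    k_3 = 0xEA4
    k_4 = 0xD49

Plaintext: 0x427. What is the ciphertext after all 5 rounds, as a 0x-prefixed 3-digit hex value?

s_0 = plaintext = 0x427
s_1 = Round(s_0, k_0) = 0x30C
s_2 = Round(s_1, k_1) = 0x897
s_3 = Round(s_2, k_2) = 0x812
s_4 = Round(s_3, k_3) = 0x940
s_5 = Round(s_4, k_4) = 0x154

0x154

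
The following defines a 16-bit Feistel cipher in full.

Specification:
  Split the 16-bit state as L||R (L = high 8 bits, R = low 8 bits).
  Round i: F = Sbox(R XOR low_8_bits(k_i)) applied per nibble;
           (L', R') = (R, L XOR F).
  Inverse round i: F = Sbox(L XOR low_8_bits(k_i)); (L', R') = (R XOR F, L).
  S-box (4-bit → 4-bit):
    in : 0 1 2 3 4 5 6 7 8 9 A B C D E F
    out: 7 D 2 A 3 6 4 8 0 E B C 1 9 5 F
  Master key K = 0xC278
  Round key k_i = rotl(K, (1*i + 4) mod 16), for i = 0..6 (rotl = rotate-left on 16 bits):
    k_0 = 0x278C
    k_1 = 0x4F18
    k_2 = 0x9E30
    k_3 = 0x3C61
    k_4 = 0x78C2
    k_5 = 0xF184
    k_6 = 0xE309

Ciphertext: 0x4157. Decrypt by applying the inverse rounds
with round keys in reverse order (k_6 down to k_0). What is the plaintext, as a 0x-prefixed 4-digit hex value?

s_0 = ciphertext = 0x4157
s_1 = InvRound(s_0, k_6) = 0x6741
s_2 = InvRound(s_1, k_5) = 0x1B67
s_3 = InvRound(s_2, k_4) = 0xF91B
s_4 = InvRound(s_3, k_3) = 0xFBF9
s_5 = InvRound(s_4, k_2) = 0xE5FB
s_6 = InvRound(s_5, k_1) = 0x02E5
s_7 = InvRound(s_6, k_0) = 0xE002

0xE002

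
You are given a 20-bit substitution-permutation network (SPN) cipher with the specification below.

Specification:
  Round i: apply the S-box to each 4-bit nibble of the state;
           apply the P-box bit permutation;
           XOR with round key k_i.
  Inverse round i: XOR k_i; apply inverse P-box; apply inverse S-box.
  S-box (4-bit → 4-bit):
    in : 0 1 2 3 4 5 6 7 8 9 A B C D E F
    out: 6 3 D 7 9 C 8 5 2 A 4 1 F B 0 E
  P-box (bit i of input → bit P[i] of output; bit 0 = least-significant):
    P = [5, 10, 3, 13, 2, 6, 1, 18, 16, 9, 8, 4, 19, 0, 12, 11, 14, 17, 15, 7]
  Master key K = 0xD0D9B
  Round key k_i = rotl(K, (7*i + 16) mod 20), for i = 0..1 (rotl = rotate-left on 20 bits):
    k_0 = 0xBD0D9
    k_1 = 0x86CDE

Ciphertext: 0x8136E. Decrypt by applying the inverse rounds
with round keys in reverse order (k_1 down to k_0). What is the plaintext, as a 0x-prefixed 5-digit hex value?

0x04C41

s_0 = ciphertext = 0x8136E
s_1 = InvRound(s_0, k_1) = 0x45FED
s_2 = InvRound(s_1, k_0) = 0x04C41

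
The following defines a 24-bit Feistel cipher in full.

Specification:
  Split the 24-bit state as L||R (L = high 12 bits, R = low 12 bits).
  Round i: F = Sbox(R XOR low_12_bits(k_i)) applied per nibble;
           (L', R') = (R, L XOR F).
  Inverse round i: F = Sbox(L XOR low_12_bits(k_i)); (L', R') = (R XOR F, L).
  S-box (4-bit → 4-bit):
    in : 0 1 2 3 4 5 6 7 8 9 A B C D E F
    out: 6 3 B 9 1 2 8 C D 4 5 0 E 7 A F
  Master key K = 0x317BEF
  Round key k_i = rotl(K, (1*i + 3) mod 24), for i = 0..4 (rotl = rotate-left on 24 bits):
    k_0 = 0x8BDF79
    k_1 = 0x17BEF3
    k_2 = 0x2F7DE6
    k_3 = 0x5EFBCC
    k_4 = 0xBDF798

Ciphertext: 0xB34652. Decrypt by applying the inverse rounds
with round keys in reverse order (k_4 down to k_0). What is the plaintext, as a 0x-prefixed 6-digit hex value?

s_0 = ciphertext = 0xB34652
s_1 = InvRound(s_0, k_4) = 0x80CB34
s_2 = InvRound(s_1, k_3) = 0x2D280C
s_3 = InvRound(s_2, k_2) = 0x79D2D2
s_4 = InvRound(s_3, k_1) = 0x65879D
s_5 = InvRound(s_4, k_0) = 0x32E658

0x32E658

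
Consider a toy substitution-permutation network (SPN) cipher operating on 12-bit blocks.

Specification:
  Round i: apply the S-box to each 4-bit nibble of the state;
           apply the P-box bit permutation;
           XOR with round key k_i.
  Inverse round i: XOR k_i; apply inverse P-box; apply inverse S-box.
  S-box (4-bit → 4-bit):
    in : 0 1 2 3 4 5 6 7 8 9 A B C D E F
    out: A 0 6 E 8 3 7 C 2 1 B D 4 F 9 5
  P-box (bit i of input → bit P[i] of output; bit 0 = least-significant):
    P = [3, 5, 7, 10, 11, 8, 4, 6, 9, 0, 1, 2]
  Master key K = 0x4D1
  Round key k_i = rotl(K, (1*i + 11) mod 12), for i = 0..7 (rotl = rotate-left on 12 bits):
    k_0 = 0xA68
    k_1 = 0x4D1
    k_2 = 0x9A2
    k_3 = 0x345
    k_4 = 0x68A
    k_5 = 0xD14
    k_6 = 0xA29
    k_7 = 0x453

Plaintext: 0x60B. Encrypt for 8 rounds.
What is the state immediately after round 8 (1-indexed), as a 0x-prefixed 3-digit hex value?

s_0 = plaintext = 0x60B
s_1 = Round(s_0, k_0) = 0xDA3
s_2 = Round(s_1, k_1) = 0xB36
s_3 = Round(s_2, k_2) = 0xA5C
s_4 = Round(s_3, k_3) = 0x8C0
s_5 = Round(s_4, k_4) = 0x2BB
s_6 = Round(s_5, k_5) = 0x1CF
s_7 = Round(s_6, k_6) = 0xAB1
s_8 = Round(s_7, k_7) = 0xE06

0xE06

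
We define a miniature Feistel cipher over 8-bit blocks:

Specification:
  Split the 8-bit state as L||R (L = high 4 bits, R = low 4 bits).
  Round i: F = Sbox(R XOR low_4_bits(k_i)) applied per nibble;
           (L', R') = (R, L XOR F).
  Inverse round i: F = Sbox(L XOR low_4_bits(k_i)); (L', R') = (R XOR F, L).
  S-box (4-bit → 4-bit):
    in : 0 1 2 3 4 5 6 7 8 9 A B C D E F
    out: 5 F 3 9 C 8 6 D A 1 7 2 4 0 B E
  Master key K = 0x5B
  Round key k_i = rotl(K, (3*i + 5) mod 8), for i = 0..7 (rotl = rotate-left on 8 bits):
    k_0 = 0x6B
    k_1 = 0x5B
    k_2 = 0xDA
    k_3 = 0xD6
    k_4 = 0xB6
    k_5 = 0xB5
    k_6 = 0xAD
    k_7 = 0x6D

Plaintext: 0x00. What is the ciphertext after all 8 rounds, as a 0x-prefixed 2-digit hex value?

s_0 = plaintext = 0x00
s_1 = Round(s_0, k_0) = 0x02
s_2 = Round(s_1, k_1) = 0x21
s_3 = Round(s_2, k_2) = 0x10
s_4 = Round(s_3, k_3) = 0x07
s_5 = Round(s_4, k_4) = 0x7F
s_6 = Round(s_5, k_5) = 0xF0
s_7 = Round(s_6, k_6) = 0x0F
s_8 = Round(s_7, k_7) = 0xF3

0xF3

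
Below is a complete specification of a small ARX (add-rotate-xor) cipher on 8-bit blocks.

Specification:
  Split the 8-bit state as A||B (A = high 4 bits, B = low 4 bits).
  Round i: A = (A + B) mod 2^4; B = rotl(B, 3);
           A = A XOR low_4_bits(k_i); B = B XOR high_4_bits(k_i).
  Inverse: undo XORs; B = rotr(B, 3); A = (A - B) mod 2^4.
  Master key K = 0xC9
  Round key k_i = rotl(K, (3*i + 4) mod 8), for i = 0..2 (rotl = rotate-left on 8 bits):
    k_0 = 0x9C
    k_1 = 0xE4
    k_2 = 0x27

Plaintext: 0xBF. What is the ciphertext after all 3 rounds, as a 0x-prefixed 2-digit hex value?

s_0 = plaintext = 0xBF
s_1 = Round(s_0, k_0) = 0x66
s_2 = Round(s_1, k_1) = 0x8D
s_3 = Round(s_2, k_2) = 0x2C

0x2C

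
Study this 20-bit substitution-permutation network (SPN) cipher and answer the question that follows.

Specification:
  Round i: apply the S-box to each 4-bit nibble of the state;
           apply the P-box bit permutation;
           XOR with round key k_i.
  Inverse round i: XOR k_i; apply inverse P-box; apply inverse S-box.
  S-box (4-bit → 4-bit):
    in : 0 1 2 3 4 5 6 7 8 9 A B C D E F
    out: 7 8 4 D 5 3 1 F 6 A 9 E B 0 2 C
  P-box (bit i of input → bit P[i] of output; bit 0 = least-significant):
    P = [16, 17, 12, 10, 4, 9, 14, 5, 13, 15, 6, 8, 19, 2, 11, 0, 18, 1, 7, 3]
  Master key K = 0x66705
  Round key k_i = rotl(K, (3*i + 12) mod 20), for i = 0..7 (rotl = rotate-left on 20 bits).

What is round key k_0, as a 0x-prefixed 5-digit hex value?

0x05667

K = 0x66705
k_0 = rotl(K, (3*0+12) mod 20) = rotl(K, 12) = 0x05667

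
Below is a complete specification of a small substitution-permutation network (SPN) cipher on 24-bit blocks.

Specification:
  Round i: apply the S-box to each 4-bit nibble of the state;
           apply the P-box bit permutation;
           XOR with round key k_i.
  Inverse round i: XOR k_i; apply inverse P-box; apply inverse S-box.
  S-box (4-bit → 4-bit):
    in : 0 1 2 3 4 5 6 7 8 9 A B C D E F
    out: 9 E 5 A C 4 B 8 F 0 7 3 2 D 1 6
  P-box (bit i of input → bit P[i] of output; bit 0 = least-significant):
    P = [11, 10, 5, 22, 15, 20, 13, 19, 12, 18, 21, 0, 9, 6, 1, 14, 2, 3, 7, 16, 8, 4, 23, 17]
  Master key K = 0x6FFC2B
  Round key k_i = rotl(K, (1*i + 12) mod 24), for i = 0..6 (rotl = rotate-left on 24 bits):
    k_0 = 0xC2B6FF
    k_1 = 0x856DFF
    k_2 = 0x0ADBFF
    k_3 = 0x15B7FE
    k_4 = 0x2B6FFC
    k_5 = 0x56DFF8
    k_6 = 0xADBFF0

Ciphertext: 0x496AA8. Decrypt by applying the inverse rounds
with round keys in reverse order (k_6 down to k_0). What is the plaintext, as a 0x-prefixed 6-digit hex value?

0x5C4448

s_0 = ciphertext = 0x496AA8
s_1 = InvRound(s_0, k_6) = 0xAC3AE3
s_2 = InvRound(s_1, k_5) = 0x8C4483
s_3 = InvRound(s_2, k_4) = 0x86A152
s_4 = InvRound(s_3, k_3) = 0x48EECF
s_5 = InvRound(s_4, k_2) = 0x699E51
s_6 = InvRound(s_5, k_1) = 0x2ADAD4
s_7 = InvRound(s_6, k_0) = 0x5C4448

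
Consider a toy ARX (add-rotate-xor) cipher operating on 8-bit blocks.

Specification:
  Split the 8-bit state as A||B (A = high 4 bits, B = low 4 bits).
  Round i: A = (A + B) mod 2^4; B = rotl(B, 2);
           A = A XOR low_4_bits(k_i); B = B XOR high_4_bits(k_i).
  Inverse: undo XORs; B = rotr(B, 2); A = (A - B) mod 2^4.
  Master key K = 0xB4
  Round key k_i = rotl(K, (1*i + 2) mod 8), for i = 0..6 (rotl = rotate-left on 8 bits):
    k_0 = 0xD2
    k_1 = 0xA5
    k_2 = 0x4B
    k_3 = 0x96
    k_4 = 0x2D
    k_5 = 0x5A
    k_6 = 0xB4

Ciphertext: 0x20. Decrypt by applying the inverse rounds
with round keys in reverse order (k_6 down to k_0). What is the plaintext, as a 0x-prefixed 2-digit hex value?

0xB6

s_0 = ciphertext = 0x20
s_1 = InvRound(s_0, k_6) = 0x8E
s_2 = InvRound(s_1, k_5) = 0x4E
s_3 = InvRound(s_2, k_4) = 0x63
s_4 = InvRound(s_3, k_3) = 0x6A
s_5 = InvRound(s_4, k_2) = 0x2B
s_6 = InvRound(s_5, k_1) = 0x34
s_7 = InvRound(s_6, k_0) = 0xB6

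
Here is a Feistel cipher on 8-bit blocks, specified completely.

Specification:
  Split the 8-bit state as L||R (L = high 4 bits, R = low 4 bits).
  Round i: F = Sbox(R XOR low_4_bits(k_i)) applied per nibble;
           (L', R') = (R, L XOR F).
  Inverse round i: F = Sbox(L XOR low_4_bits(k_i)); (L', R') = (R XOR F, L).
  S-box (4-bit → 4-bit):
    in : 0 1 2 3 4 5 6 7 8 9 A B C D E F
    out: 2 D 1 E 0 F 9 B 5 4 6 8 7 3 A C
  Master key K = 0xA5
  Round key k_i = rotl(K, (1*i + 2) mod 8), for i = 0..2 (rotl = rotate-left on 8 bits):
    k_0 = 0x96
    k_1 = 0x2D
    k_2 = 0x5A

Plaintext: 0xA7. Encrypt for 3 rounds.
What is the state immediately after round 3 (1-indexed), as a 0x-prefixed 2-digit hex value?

0x1F

s_0 = plaintext = 0xA7
s_1 = Round(s_0, k_0) = 0x77
s_2 = Round(s_1, k_1) = 0x71
s_3 = Round(s_2, k_2) = 0x1F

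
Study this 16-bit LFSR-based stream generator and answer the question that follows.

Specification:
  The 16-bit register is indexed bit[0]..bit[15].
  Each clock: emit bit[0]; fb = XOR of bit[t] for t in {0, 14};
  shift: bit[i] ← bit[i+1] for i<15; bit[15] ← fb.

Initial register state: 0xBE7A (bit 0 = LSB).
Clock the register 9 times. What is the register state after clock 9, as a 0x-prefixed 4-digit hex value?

reg_0 = 0xBE7A
clock 1: out=0, reg = 0x5F3D
clock 2: out=1, reg = 0x2F9E
clock 3: out=0, reg = 0x17CF
clock 4: out=1, reg = 0x8BE7
clock 5: out=1, reg = 0xC5F3
clock 6: out=1, reg = 0x62F9
clock 7: out=1, reg = 0x317C
clock 8: out=0, reg = 0x18BE
clock 9: out=0, reg = 0x0C5F

0x0C5F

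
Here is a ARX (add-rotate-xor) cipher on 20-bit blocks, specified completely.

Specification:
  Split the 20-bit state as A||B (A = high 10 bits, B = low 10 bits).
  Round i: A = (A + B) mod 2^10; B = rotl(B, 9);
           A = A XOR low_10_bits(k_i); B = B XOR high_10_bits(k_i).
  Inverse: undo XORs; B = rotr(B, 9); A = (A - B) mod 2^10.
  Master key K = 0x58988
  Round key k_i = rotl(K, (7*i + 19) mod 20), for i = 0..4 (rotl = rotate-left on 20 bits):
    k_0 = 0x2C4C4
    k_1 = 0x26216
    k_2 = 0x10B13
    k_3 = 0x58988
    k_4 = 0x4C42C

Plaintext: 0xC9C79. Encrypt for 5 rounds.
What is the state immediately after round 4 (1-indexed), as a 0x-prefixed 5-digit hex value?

0xC2FB4

s_0 = plaintext = 0xC9C79
s_1 = Round(s_0, k_0) = 0xD928D
s_2 = Round(s_1, k_1) = 0xF9FDE
s_3 = Round(s_2, k_2) = 0x359AD
s_4 = Round(s_3, k_3) = 0xC2FB4
s_5 = Round(s_4, k_4) = 0xA4CEB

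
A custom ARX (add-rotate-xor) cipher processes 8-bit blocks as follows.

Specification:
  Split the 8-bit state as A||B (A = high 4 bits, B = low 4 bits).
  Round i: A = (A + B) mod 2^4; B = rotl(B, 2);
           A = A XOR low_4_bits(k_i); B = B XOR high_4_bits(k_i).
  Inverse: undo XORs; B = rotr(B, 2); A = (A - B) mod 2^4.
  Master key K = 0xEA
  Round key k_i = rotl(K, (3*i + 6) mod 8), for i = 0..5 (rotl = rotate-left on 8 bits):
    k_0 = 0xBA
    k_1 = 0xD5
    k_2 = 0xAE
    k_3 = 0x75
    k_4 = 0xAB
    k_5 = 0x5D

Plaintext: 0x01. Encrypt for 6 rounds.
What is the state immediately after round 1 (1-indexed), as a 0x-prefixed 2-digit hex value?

0xBF

s_0 = plaintext = 0x01
s_1 = Round(s_0, k_0) = 0xBF
s_2 = Round(s_1, k_1) = 0xF2
s_3 = Round(s_2, k_2) = 0xF2
s_4 = Round(s_3, k_3) = 0x4F
s_5 = Round(s_4, k_4) = 0x85
s_6 = Round(s_5, k_5) = 0x00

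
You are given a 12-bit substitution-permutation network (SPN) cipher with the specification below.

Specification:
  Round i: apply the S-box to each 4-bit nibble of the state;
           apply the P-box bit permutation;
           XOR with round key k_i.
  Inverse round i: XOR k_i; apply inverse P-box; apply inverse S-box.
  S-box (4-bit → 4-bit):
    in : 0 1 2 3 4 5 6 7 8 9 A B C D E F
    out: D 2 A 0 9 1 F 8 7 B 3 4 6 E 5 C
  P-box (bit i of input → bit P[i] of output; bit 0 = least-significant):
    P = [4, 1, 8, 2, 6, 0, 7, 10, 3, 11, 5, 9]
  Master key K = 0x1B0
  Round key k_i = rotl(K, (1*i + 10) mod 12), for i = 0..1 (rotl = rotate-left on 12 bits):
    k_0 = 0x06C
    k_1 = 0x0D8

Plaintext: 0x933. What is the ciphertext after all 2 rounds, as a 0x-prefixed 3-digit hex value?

s_0 = plaintext = 0x933
s_1 = Round(s_0, k_0) = 0xA64
s_2 = Round(s_1, k_1) = 0xC05

0xC05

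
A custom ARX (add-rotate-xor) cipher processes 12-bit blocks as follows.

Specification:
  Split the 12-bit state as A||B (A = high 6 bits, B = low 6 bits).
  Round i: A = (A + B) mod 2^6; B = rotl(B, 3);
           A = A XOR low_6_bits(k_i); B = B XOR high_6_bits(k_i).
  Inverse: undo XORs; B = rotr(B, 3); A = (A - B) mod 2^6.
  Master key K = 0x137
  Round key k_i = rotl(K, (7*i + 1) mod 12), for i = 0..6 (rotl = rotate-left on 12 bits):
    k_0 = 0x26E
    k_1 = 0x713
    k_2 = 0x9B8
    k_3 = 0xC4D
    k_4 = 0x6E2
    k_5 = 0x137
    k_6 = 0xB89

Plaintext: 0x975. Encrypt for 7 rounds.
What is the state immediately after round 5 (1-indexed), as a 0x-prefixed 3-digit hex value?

0x1B7

s_0 = plaintext = 0x975
s_1 = Round(s_0, k_0) = 0xD27
s_2 = Round(s_1, k_1) = 0x220
s_3 = Round(s_2, k_2) = 0x422
s_4 = Round(s_3, k_3) = 0xFE5
s_5 = Round(s_4, k_4) = 0x1B7
s_6 = Round(s_5, k_5) = 0x2BA
s_7 = Round(s_6, k_6) = 0x379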